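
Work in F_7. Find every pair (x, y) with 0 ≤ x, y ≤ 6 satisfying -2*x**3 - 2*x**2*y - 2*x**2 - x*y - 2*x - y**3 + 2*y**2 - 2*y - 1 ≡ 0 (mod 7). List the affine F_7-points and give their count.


Affine F_7-points: {(1, 0), (2, 6), (3, 4), (4, 2), (4, 5), (6, 6)}; count = 6.

For each of the 49 pairs (x, y) ∈ F_7², evaluate f(x, y) mod 7. Record the zeros.
  x = 0: [0↦6, 1↦5, 2↦2, 3↦5, 4↦1, 5↦5, 6↦4]  zeros at y ∈ ∅
  x = 1: [0↦0, 1↦3, 2↦4, 3↦4, 4↦4, 5↦5, 6↦1]  zeros at y ∈ {0}
  x = 2: [0↦6, 1↦2, 2↦3, 3↦3, 4↦3, 5↦4, 6↦0]  zeros at y ∈ {6}
  x = 3: [0↦5, 1↦4, 2↦1, 3↦4, 4↦0, 5↦4, 6↦3]  zeros at y ∈ {4}
  x = 4: [0↦6, 1↦4, 2↦0, 3↦2, 4↦4, 5↦0, 6↦5]  zeros at y ∈ {2, 5}
  x = 5: [0↦4, 1↦4, 2↦2, 3↦6, 4↦3, 5↦1, 6↦1]  zeros at y ∈ ∅
  x = 6: [0↦1, 1↦6, 2↦2, 3↦4, 4↦6, 5↦2, 6↦0]  zeros at y ∈ {6}
Collecting zeros: affine points = {(1, 0), (2, 6), (3, 4), (4, 2), (4, 5), (6, 6)}.
Total count |C(F_7)_aff| = 6.


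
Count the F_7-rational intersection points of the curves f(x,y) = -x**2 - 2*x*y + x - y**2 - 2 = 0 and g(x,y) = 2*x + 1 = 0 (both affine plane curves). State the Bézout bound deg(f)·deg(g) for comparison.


Common zeros: {(3, 3), (3, 5)}; count = 2; Bézout bound = 2.

deg(f) = 2, deg(g) = 1, so Bézout bound = 2.
Scan x ∈ F_7. For each x, list the y ∈ F_7 with f(x, y) ≡ 0 and those with g(x, y) ≡ 0 (mod 7); the common zeros in that column are the intersection.
  x = 0: f ≡ 0 at y ∈ ∅; g ≡ 0 at y ∈ ∅; common: ∅.
  x = 1: f ≡ 0 at y ∈ ∅; g ≡ 0 at y ∈ ∅; common: ∅.
  x = 2: f ≡ 0 at y ∈ {5}; g ≡ 0 at y ∈ ∅; common: ∅.
  x = 3: f ≡ 0 at y ∈ {3, 5}; g ≡ 0 at y ∈ {0, 1, 2, 3, 4, 5, 6}; common: {3, 5}.
  x = 4: f ≡ 0 at y ∈ {0, 6}; g ≡ 0 at y ∈ ∅; common: ∅.
  x = 5: f ≡ 0 at y ∈ ∅; g ≡ 0 at y ∈ ∅; common: ∅.
  x = 6: f ≡ 0 at y ∈ {3, 6}; g ≡ 0 at y ∈ ∅; common: ∅.
Collecting: common zeros = {(3, 3), (3, 5)}, so the count is 2.
Comparison with the Bézout bound: 2 ≤ 2 = deg(f)·deg(g), as expected for curves with no common component (the bound is attained).


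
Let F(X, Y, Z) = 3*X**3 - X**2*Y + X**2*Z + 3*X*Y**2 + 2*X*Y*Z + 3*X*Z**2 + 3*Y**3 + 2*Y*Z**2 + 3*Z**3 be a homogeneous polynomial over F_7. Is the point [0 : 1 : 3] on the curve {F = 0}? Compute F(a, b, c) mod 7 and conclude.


F(0,1,3) ≡ 4 (mod 7); P is NOT on the curve.

Evaluate F(0, 1, 3) term-by-term (mod 7).
  3*X**3 ↦ 3·0·1·1 = 0
  -X**2*Y ↦ -1·0·1·1 = 0
  X**2*Z ↦ 1·0·1·3 = 0
  3*X*Y**2 ↦ 3·0·1·1 = 0
  2*X*Y*Z ↦ 2·0·1·3 = 0
  3*X*Z**2 ↦ 3·0·1·9 = 0
  3*Y**3 ↦ 3·1·1·1 = 3
  2*Y*Z**2 ↦ 2·1·1·9 = 18
  3*Z**3 ↦ 3·1·1·27 = 81
Sum: F(0, 1, 3) = (0) + (0) + (0) + (0) + (0) + (0) + (3) + (18) + (81) = 102.
Reducing mod 7: 102 ≡ 4 (mod 7).
Since F(a, b, c) ≡ 4 ≠ 0 (mod 7), P does NOT lie on the curve.


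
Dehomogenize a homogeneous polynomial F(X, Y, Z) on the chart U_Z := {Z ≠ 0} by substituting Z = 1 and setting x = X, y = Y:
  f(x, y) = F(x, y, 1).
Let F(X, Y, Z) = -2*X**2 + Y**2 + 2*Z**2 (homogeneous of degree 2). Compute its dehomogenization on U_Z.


f(x, y) = -2*x**2 + y**2 + 2

On U_Z we set Z = 1. Each monomial c·X^i·Y^j·Z^k in F becomes c·x^i·y^j·1^k = c·x^i·y^j.
Substituting Z = 1: F(X, Y, 1) = -2*x**2 + y**2 + 2.
Note: deg(f) ≤ deg(F) = 2; strict inequality happens when F is divisible by Z (lost terms).


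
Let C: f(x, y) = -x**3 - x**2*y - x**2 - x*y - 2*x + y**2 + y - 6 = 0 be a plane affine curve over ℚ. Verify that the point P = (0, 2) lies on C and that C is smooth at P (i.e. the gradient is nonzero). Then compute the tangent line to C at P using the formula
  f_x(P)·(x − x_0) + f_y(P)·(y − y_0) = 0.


Tangent line at P: -4*x + 5*y - 10 = 0.

Step 1: f(0, 2) = 0, so P lies on C.
Step 2: partial derivatives
  f_x(x, y) = -3*x**2 - 2*x*y - 2*x - y - 2, f_y(x, y) = -x**2 - x + 2*y + 1.
  f_x(P) = -4, f_y(P) = 5 (gradient nonzero, so P is smooth).
Step 3: tangent line at P: -4·(x − 0) + 5·(y − 2) = 0.
Expanding: -4*x + 5*y - 10 = 0.


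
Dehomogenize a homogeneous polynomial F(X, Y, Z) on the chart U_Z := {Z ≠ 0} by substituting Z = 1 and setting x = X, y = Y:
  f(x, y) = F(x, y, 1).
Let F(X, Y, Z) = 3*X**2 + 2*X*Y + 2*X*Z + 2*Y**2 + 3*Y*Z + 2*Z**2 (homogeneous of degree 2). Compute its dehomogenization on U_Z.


f(x, y) = 3*x**2 + 2*x*y + 2*x + 2*y**2 + 3*y + 2

On U_Z we set Z = 1. Each monomial c·X^i·Y^j·Z^k in F becomes c·x^i·y^j·1^k = c·x^i·y^j.
Substituting Z = 1: F(X, Y, 1) = 3*x**2 + 2*x*y + 2*x + 2*y**2 + 3*y + 2.
Note: deg(f) ≤ deg(F) = 2; strict inequality happens when F is divisible by Z (lost terms).


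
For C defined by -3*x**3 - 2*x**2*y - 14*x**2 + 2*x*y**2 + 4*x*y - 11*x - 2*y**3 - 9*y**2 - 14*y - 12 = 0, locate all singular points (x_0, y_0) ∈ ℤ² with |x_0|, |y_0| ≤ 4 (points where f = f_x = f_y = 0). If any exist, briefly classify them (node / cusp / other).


Singular points: {(-1, -2)}; classification: node.

Compute partial derivatives:
  f_x = -9*x**2 - 4*x*y - 28*x + 2*y**2 + 4*y - 11.
  f_y = -2*x**2 + 4*x*y + 4*x - 6*y**2 - 18*y - 14.
Scan x_0 ∈ {−4, ..., 4}. For each x_0, f_y(x_0, y) is a polynomial in y; find its integer roots y ∈ {−4, ..., 4}, then test f_x and f at those candidates.
  x = -4: f_y(-4, y) = -6*y**2 - 34*y - 62; no integer root y with |y| ≤ 4.
  x = -3: f_y(-3, y) = -6*y**2 - 30*y - 44; no integer root y with |y| ≤ 4.
  x = -2: f_y(-2, y) = -6*y**2 - 26*y - 30; no integer root y with |y| ≤ 4.
  x = -1: f_y(-1, y) = -6*y**2 - 22*y - 20; vanishes at y ∈ {-2}. (-1, -2): f_x = 0, f = 0 — SINGULAR.
  x = 0: f_y(0, y) = -6*y**2 - 18*y - 14; no integer root y with |y| ≤ 4.
  x = 1: f_y(1, y) = -6*y**2 - 14*y - 12; no integer root y with |y| ≤ 4.
  x = 2: f_y(2, y) = -6*y**2 - 10*y - 14; no integer root y with |y| ≤ 4.
  x = 3: f_y(3, y) = -6*y**2 - 6*y - 20; no integer root y with |y| ≤ 4.
  x = 4: f_y(4, y) = -6*y**2 - 2*y - 30; no integer root y with |y| ≤ 4.
Only singular point on the grid: (-1, -2).
Classify: substitute x = -1 + u, y = -2 + v and expand: f = -3*u**3 - 2*u**2*v - u**2 + 2*u*v**2 - 2*v**3 + v**2.
No constant or linear terms (consistent with a singular point). Quadratic part: -u**2 + v**2. Cubic part: -3*u**3 - 2*u**2*v + 2*u*v**2 - 2*v**3.
The quadratic part v**2 - u**2 = (v − u)(v + u) splits into two distinct linear factors, so there are two distinct tangent lines y − -2 = ±(x − -1) — this is a node (ordinary double point).
Classification: node.


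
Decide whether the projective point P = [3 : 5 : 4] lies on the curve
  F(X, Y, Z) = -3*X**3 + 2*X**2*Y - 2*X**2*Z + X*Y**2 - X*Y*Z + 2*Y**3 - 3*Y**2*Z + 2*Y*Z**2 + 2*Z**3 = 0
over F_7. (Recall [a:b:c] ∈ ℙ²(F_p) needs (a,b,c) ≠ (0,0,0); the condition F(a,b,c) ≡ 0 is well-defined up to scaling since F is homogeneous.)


F(3,5,4) ≡ 1 (mod 7); P is NOT on the curve.

Evaluate F(3, 5, 4) term-by-term (mod 7).
  -3*X**3 ↦ -3·27·1·1 = -81
  2*X**2*Y ↦ 2·9·5·1 = 90
  -2*X**2*Z ↦ -2·9·1·4 = -72
  X*Y**2 ↦ 1·3·25·1 = 75
  -X*Y*Z ↦ -1·3·5·4 = -60
  2*Y**3 ↦ 2·1·125·1 = 250
  -3*Y**2*Z ↦ -3·1·25·4 = -300
  2*Y*Z**2 ↦ 2·1·5·16 = 160
  2*Z**3 ↦ 2·1·1·64 = 128
Sum: F(3, 5, 4) = (-81) + (90) + (-72) + (75) + (-60) + (250) + (-300) + (160) + (128) = 190.
Reducing mod 7: 190 ≡ 1 (mod 7).
Since F(a, b, c) ≡ 1 ≠ 0 (mod 7), P does NOT lie on the curve.


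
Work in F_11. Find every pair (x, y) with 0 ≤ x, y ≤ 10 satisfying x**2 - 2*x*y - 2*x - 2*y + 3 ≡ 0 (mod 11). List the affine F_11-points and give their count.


Affine F_11-points: {(0, 7), (1, 6), (2, 6), (3, 9), (4, 0), (5, 7), (6, 9), (7, 1), (8, 1), (9, 0)}; count = 10.

For each of the 121 pairs (x, y) ∈ F_11², evaluate f(x, y) mod 11. Record the zeros.
  x = 0: [0↦3, 1↦1, 2↦10, 3↦8, 4↦6, 5↦4, 6↦2, 7↦0, 8↦9, 9↦7, 10↦5]  zeros at y ∈ {7}
  x = 1: [0↦2, 1↦9, 2↦5, 3↦1, 4↦8, 5↦4, 6↦0, 7↦7, 8↦3, 9↦10, 10↦6]  zeros at y ∈ {6}
  x = 2: [0↦3, 1↦8, 2↦2, 3↦7, 4↦1, 5↦6, 6↦0, 7↦5, 8↦10, 9↦4, 10↦9]  zeros at y ∈ {6}
  x = 3: [0↦6, 1↦9, 2↦1, 3↦4, 4↦7, 5↦10, 6↦2, 7↦5, 8↦8, 9↦0, 10↦3]  zeros at y ∈ {9}
  x = 4: [0↦0, 1↦1, 2↦2, 3↦3, 4↦4, 5↦5, 6↦6, 7↦7, 8↦8, 9↦9, 10↦10]  zeros at y ∈ {0}
  x = 5: [0↦7, 1↦6, 2↦5, 3↦4, 4↦3, 5↦2, 6↦1, 7↦0, 8↦10, 9↦9, 10↦8]  zeros at y ∈ {7}
  x = 6: [0↦5, 1↦2, 2↦10, 3↦7, 4↦4, 5↦1, 6↦9, 7↦6, 8↦3, 9↦0, 10↦8]  zeros at y ∈ {9}
  x = 7: [0↦5, 1↦0, 2↦6, 3↦1, 4↦7, 5↦2, 6↦8, 7↦3, 8↦9, 9↦4, 10↦10]  zeros at y ∈ {1}
  x = 8: [0↦7, 1↦0, 2↦4, 3↦8, 4↦1, 5↦5, 6↦9, 7↦2, 8↦6, 9↦10, 10↦3]  zeros at y ∈ {1}
  x = 9: [0↦0, 1↦2, 2↦4, 3↦6, 4↦8, 5↦10, 6↦1, 7↦3, 8↦5, 9↦7, 10↦9]  zeros at y ∈ {0}
  x = 10: [0↦6, 1↦6, 2↦6, 3↦6, 4↦6, 5↦6, 6↦6, 7↦6, 8↦6, 9↦6, 10↦6]  zeros at y ∈ ∅
Collecting zeros: affine points = {(0, 7), (1, 6), (2, 6), (3, 9), (4, 0), (5, 7), (6, 9), (7, 1), (8, 1), (9, 0)}.
Total count |C(F_11)_aff| = 10.


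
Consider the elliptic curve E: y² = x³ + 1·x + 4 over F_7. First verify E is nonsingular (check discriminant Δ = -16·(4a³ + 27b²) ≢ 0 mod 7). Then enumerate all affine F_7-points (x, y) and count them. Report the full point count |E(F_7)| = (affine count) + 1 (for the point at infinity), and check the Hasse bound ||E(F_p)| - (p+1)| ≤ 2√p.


Affine points = {(0, 2), (0, 5), (2, 0), (4, 3), (4, 4), (5, 1), (5, 6), (6, 3), (6, 4)}; affine count = 9; |E(F_7)| = 10.

Discriminant check: Δ ∝ 4a³ + 27b² = 4·1³ + 27·4² = 4·1 + 27·16 ≡ 2 (mod 7). Nonzero ⇒ E is nonsingular.
For each x ∈ F_7, compute rhs = x³ + 1·x + 4 mod 7, then count y ∈ F_7 with y² ≡ rhs.
  x = 0: rhs = 4, matching y values: 2, 5 (2 points).
  x = 1: rhs = 6, matching y values: none (0 points).
  x = 2: rhs = 0, matching y values: 0 (1 points).
  x = 3: rhs = 6, matching y values: none (0 points).
  x = 4: rhs = 2, matching y values: 3, 4 (2 points).
  x = 5: rhs = 1, matching y values: 1, 6 (2 points).
  x = 6: rhs = 2, matching y values: 3, 4 (2 points).
Total affine count: 9.
Full point count |E(F_7)| = 9 + 1 = 10.
Hasse bound: |10 − (7+1)| = |2| = 2 ≤ 2√7 ≈ 5.2915 ✓.


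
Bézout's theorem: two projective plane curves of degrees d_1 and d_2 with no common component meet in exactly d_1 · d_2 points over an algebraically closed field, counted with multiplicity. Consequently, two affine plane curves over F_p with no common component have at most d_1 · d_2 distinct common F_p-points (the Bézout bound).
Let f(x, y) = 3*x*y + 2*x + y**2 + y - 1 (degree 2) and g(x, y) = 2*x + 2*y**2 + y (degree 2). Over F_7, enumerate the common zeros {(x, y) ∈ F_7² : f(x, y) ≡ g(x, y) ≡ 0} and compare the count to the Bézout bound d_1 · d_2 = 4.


Common zeros: {(2, 2)}; count = 1; Bézout bound = 4.

deg(f) = 2, deg(g) = 2, so Bézout bound = 4.
Scan x ∈ F_7. For each x, list the y ∈ F_7 with f(x, y) ≡ 0 and those with g(x, y) ≡ 0 (mod 7); the common zeros in that column are the intersection.
  x = 0: f ≡ 0 at y ∈ ∅; g ≡ 0 at y ∈ {0, 3}; common: ∅.
  x = 1: f ≡ 0 at y ∈ ∅; g ≡ 0 at y ∈ ∅; common: ∅.
  x = 2: f ≡ 0 at y ∈ {2, 5}; g ≡ 0 at y ∈ {1, 2}; common: {2}.
  x = 3: f ≡ 0 at y ∈ ∅; g ≡ 0 at y ∈ {4, 6}; common: ∅.
  x = 4: f ≡ 0 at y ∈ {0, 1}; g ≡ 0 at y ∈ {5}; common: ∅.
  x = 5: f ≡ 0 at y ∈ ∅; g ≡ 0 at y ∈ ∅; common: ∅.
  x = 6: f ≡ 0 at y ∈ {3, 6}; g ≡ 0 at y ∈ ∅; common: ∅.
Collecting: common zeros = {(2, 2)}, so the count is 1.
Comparison with the Bézout bound: 1 ≤ 4 = deg(f)·deg(g), as expected for curves with no common component (the affine F_7-count falls short of the bound because intersections may lie at infinity, over extension fields, or carry multiplicity).


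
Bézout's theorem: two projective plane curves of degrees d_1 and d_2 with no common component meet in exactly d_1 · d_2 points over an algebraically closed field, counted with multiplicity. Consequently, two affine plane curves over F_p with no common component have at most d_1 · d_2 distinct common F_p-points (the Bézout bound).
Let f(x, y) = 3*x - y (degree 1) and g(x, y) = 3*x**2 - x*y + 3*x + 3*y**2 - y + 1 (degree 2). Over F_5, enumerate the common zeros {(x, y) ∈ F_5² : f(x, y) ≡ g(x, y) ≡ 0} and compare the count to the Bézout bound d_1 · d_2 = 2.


Common zeros: ∅; count = 0; Bézout bound = 2.

deg(f) = 1, deg(g) = 2, so Bézout bound = 2.
Scan x ∈ F_5. For each x, list the y ∈ F_5 with f(x, y) ≡ 0 and those with g(x, y) ≡ 0 (mod 5); the common zeros in that column are the intersection.
  x = 0: f ≡ 0 at y ∈ {0}; g ≡ 0 at y ∈ {3, 4}; common: ∅.
  x = 1: f ≡ 0 at y ∈ {3}; g ≡ 0 at y ∈ {2}; common: ∅.
  x = 2: f ≡ 0 at y ∈ {1}; g ≡ 0 at y ∈ {2, 4}; common: ∅.
  x = 3: f ≡ 0 at y ∈ {4}; g ≡ 0 at y ∈ ∅; common: ∅.
  x = 4: f ≡ 0 at y ∈ {2}; g ≡ 0 at y ∈ ∅; common: ∅.
Collecting: common zeros = ∅, so the count is 0.
Comparison with the Bézout bound: 0 ≤ 2 = deg(f)·deg(g), as expected for curves with no common component (the affine F_5-count falls short of the bound because intersections may lie at infinity, over extension fields, or carry multiplicity).


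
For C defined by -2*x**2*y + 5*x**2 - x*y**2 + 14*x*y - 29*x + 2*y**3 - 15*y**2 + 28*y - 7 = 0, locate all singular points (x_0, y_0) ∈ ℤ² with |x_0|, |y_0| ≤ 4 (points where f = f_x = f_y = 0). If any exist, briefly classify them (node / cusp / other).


Singular points: {(2, 3)}; classification: node.

Compute partial derivatives:
  f_x = -4*x*y + 10*x - y**2 + 14*y - 29.
  f_y = -2*x**2 - 2*x*y + 14*x + 6*y**2 - 30*y + 28.
Scan x_0 ∈ {−4, ..., 4}. For each x_0, f_y(x_0, y) is a polynomial in y; find its integer roots y ∈ {−4, ..., 4}, then test f_x and f at those candidates.
  x = -4: f_y(-4, y) = 6*y**2 - 22*y - 60; no integer root y with |y| ≤ 4.
  x = -3: f_y(-3, y) = 6*y**2 - 24*y - 32; no integer root y with |y| ≤ 4.
  x = -2: f_y(-2, y) = 6*y**2 - 26*y - 8; no integer root y with |y| ≤ 4.
  x = -1: f_y(-1, y) = 6*y**2 - 28*y + 12; no integer root y with |y| ≤ 4.
  x = 0: f_y(0, y) = 6*y**2 - 30*y + 28; no integer root y with |y| ≤ 4.
  x = 1: f_y(1, y) = 6*y**2 - 32*y + 40; vanishes at y ∈ {2}. (1, 2): f_x = -3 ≠ 0.
  x = 2: f_y(2, y) = 6*y**2 - 34*y + 48; vanishes at y ∈ {3}. (2, 3): f_x = 0, f = 0 — SINGULAR.
  x = 3: f_y(3, y) = 6*y**2 - 36*y + 52; no integer root y with |y| ≤ 4.
  x = 4: f_y(4, y) = 6*y**2 - 38*y + 52; vanishes at y ∈ {2}. (4, 2): f_x = 3 ≠ 0.
Only singular point on the grid: (2, 3).
Classify: substitute x = 2 + u, y = 3 + v and expand: f = -2*u**2*v - u**2 - u*v**2 + 2*v**3 + v**2.
No constant or linear terms (consistent with a singular point). Quadratic part: -u**2 + v**2. Cubic part: -2*u**2*v - u*v**2 + 2*v**3.
The quadratic part v**2 - u**2 = (v − u)(v + u) splits into two distinct linear factors, so there are two distinct tangent lines y − 3 = ±(x − 2) — this is a node (ordinary double point).
Classification: node.


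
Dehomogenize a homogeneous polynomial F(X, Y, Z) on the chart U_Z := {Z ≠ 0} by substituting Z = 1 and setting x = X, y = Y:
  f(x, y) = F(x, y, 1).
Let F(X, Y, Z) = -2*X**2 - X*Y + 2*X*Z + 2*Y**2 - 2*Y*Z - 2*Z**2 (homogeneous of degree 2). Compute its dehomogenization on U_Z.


f(x, y) = -2*x**2 - x*y + 2*x + 2*y**2 - 2*y - 2

On U_Z we set Z = 1. Each monomial c·X^i·Y^j·Z^k in F becomes c·x^i·y^j·1^k = c·x^i·y^j.
Substituting Z = 1: F(X, Y, 1) = -2*x**2 - x*y + 2*x + 2*y**2 - 2*y - 2.
Note: deg(f) ≤ deg(F) = 2; strict inequality happens when F is divisible by Z (lost terms).


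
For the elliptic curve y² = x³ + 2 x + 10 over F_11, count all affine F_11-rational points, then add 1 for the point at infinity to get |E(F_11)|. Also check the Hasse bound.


Affine points = {(2, 0), (4, 4), (4, 7), (7, 2), (7, 9), (9, 3), (9, 8)}; affine count = 7; |E(F_11)| = 8.

Discriminant check: Δ ∝ 4a³ + 27b² = 4·2³ + 27·10² = 4·8 + 27·100 ≡ 4 (mod 11). Nonzero ⇒ E is nonsingular.
For each x ∈ F_11, compute rhs = x³ + 2·x + 10 mod 11, then count y ∈ F_11 with y² ≡ rhs.
  x = 0: rhs = 10, matching y values: none (0 points).
  x = 1: rhs = 2, matching y values: none (0 points).
  x = 2: rhs = 0, matching y values: 0 (1 points).
  x = 3: rhs = 10, matching y values: none (0 points).
  x = 4: rhs = 5, matching y values: 4, 7 (2 points).
  x = 5: rhs = 2, matching y values: none (0 points).
  x = 6: rhs = 7, matching y values: none (0 points).
  x = 7: rhs = 4, matching y values: 2, 9 (2 points).
  x = 8: rhs = 10, matching y values: none (0 points).
  x = 9: rhs = 9, matching y values: 3, 8 (2 points).
  x = 10: rhs = 7, matching y values: none (0 points).
Total affine count: 7.
Full point count |E(F_11)| = 7 + 1 = 8.
Hasse bound: |8 − (11+1)| = |-4| = 4 ≤ 2√11 ≈ 6.6332 ✓.


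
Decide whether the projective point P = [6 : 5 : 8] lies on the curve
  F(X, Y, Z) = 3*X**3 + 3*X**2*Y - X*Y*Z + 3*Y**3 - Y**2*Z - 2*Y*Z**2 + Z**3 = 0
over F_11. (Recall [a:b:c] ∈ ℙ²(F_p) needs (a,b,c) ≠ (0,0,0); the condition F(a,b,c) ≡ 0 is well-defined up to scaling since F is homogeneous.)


F(6,5,8) ≡ 5 (mod 11); P is NOT on the curve.

Evaluate F(6, 5, 8) term-by-term (mod 11).
  3*X**3 ↦ 3·216·1·1 = 648
  3*X**2*Y ↦ 3·36·5·1 = 540
  -X*Y*Z ↦ -1·6·5·8 = -240
  3*Y**3 ↦ 3·1·125·1 = 375
  -Y**2*Z ↦ -1·1·25·8 = -200
  -2*Y*Z**2 ↦ -2·1·5·64 = -640
  Z**3 ↦ 1·1·1·512 = 512
Sum: F(6, 5, 8) = (648) + (540) + (-240) + (375) + (-200) + (-640) + (512) = 995.
Reducing mod 11: 995 ≡ 5 (mod 11).
Since F(a, b, c) ≡ 5 ≠ 0 (mod 11), P does NOT lie on the curve.


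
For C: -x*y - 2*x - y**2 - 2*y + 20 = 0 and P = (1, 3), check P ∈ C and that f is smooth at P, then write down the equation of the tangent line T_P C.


Tangent line at P: -5*x - 9*y + 32 = 0.

Step 1: f(1, 3) = 0, so P lies on C.
Step 2: partial derivatives
  f_x(x, y) = -y - 2, f_y(x, y) = -x - 2*y - 2.
  f_x(P) = -5, f_y(P) = -9 (gradient nonzero, so P is smooth).
Step 3: tangent line at P: -5·(x − 1) + -9·(y − 3) = 0.
Expanding: -5*x - 9*y + 32 = 0.


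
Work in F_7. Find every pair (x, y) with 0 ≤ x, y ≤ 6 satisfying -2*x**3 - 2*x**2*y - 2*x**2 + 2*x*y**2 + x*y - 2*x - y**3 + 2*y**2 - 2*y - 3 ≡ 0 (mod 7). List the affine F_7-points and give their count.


Affine F_7-points: {(0, 2), (1, 2), (1, 4), (1, 5), (2, 3), (3, 1), (3, 2), (3, 5), (4, 5), (6, 1)}; count = 10.

For each of the 49 pairs (x, y) ∈ F_7², evaluate f(x, y) mod 7. Record the zeros.
  x = 0: [0↦4, 1↦3, 2↦0, 3↦3, 4↦6, 5↦3, 6↦2]  zeros at y ∈ {2}
  x = 1: [0↦5, 1↦5, 2↦0, 3↦5, 4↦0, 5↦0, 6↦6]  zeros at y ∈ {2, 4, 5}
  x = 2: [0↦4, 1↦1, 2↦4, 3↦0, 4↦4, 5↦3, 6↦5]  zeros at y ∈ {3}
  x = 3: [0↦3, 1↦0, 2↦0, 3↦4, 4↦6, 5↦0, 6↦1]  zeros at y ∈ {1, 2, 5}
  x = 4: [0↦4, 1↦4, 2↦4, 3↦5, 4↦1, 5↦0, 6↦3]  zeros at y ∈ {5}
  x = 5: [0↦2, 1↦1, 2↦4, 3↦5, 4↦5, 5↦5, 6↦6]  zeros at y ∈ ∅
  x = 6: [0↦6, 1↦0, 2↦2, 3↦6, 4↦6, 5↦3, 6↦5]  zeros at y ∈ {1}
Collecting zeros: affine points = {(0, 2), (1, 2), (1, 4), (1, 5), (2, 3), (3, 1), (3, 2), (3, 5), (4, 5), (6, 1)}.
Total count |C(F_7)_aff| = 10.


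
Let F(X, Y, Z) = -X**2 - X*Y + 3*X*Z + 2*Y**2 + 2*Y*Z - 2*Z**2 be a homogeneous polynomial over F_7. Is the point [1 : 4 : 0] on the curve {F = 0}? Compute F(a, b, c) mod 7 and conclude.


F(1,4,0) ≡ 6 (mod 7); P is NOT on the curve.

Evaluate F(1, 4, 0) term-by-term (mod 7).
  -X**2 ↦ -1·1·1·1 = -1
  -X*Y ↦ -1·1·4·1 = -4
  3*X*Z ↦ 3·1·1·0 = 0
  2*Y**2 ↦ 2·1·16·1 = 32
  2*Y*Z ↦ 2·1·4·0 = 0
  -2*Z**2 ↦ -2·1·1·0 = 0
Sum: F(1, 4, 0) = (-1) + (-4) + (0) + (32) + (0) + (0) = 27.
Reducing mod 7: 27 ≡ 6 (mod 7).
Since F(a, b, c) ≡ 6 ≠ 0 (mod 7), P does NOT lie on the curve.


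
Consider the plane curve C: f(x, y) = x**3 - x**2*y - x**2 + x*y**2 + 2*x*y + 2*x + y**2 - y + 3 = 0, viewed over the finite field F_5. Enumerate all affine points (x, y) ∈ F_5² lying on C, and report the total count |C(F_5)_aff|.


Affine F_5-points: {(0, 2), (0, 4), (1, 0), (2, 3), (2, 4), (3, 2), (3, 4), (4, 1)}; count = 8.

For each of the 25 pairs (x, y) ∈ F_5², evaluate f(x, y) mod 5. Record the zeros.
  x = 0: [0↦3, 1↦3, 2↦0, 3↦4, 4↦0]  zeros at y ∈ {2, 4}
  x = 1: [0↦0, 1↦2, 2↦3, 3↦3, 4↦2]  zeros at y ∈ {0}
  x = 2: [0↦1, 1↦3, 2↦1, 3↦0, 4↦0]  zeros at y ∈ {3, 4}
  x = 3: [0↦2, 1↦2, 2↦0, 3↦1, 4↦0]  zeros at y ∈ {2, 4}
  x = 4: [0↦4, 1↦0, 2↦1, 3↦2, 4↦3]  zeros at y ∈ {1}
Collecting zeros: affine points = {(0, 2), (0, 4), (1, 0), (2, 3), (2, 4), (3, 2), (3, 4), (4, 1)}.
Total count |C(F_5)_aff| = 8.


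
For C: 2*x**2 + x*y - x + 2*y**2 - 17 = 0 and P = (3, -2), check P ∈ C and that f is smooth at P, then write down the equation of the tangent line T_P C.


Tangent line at P: 9*x - 5*y - 37 = 0.

Step 1: f(3, -2) = 0, so P lies on C.
Step 2: partial derivatives
  f_x(x, y) = 4*x + y - 1, f_y(x, y) = x + 4*y.
  f_x(P) = 9, f_y(P) = -5 (gradient nonzero, so P is smooth).
Step 3: tangent line at P: 9·(x − 3) + -5·(y − -2) = 0.
Expanding: 9*x - 5*y - 37 = 0.


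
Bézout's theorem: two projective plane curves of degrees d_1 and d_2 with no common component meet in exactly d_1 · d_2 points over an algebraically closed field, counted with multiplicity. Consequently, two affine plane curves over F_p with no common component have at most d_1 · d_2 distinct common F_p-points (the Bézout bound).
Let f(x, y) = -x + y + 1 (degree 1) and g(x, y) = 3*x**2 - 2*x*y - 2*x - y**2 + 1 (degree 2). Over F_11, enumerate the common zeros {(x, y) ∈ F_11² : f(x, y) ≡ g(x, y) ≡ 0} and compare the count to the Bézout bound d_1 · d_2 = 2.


Common zeros: {(0, 10)}; count = 1; Bézout bound = 2.

deg(f) = 1, deg(g) = 2, so Bézout bound = 2.
Scan x ∈ F_11. For each x, list the y ∈ F_11 with f(x, y) ≡ 0 and those with g(x, y) ≡ 0 (mod 11); the common zeros in that column are the intersection.
  x = 0: f ≡ 0 at y ∈ {10}; g ≡ 0 at y ∈ {1, 10}; common: {10}.
  x = 1: f ≡ 0 at y ∈ {0}; g ≡ 0 at y ∈ {4, 5}; common: ∅.
  x = 2: f ≡ 0 at y ∈ {1}; g ≡ 0 at y ∈ ∅; common: ∅.
  x = 3: f ≡ 0 at y ∈ {2}; g ≡ 0 at y ∈ {0, 5}; common: ∅.
  x = 4: f ≡ 0 at y ∈ {3}; g ≡ 0 at y ∈ ∅; common: ∅.
  x = 5: f ≡ 0 at y ∈ {4}; g ≡ 0 at y ∈ {0, 1}; common: ∅.
  x = 6: f ≡ 0 at y ∈ {5}; g ≡ 0 at y ∈ {4, 6}; common: ∅.
  x = 7: f ≡ 0 at y ∈ {6}; g ≡ 0 at y ∈ ∅; common: ∅.
  x = 8: f ≡ 0 at y ∈ {7}; g ≡ 0 at y ∈ ∅; common: ∅.
  x = 9: f ≡ 0 at y ∈ {8}; g ≡ 0 at y ∈ ∅; common: ∅.
  x = 10: f ≡ 0 at y ∈ {9}; g ≡ 0 at y ∈ ∅; common: ∅.
Collecting: common zeros = {(0, 10)}, so the count is 1.
Comparison with the Bézout bound: 1 ≤ 2 = deg(f)·deg(g), as expected for curves with no common component (the affine F_11-count falls short of the bound because intersections may lie at infinity, over extension fields, or carry multiplicity).


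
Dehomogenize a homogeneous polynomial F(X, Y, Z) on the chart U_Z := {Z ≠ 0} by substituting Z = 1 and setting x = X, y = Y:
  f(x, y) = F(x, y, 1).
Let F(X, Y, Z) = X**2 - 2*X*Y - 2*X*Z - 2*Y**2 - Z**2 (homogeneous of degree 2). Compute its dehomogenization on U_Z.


f(x, y) = x**2 - 2*x*y - 2*x - 2*y**2 - 1

On U_Z we set Z = 1. Each monomial c·X^i·Y^j·Z^k in F becomes c·x^i·y^j·1^k = c·x^i·y^j.
Substituting Z = 1: F(X, Y, 1) = x**2 - 2*x*y - 2*x - 2*y**2 - 1.
Note: deg(f) ≤ deg(F) = 2; strict inequality happens when F is divisible by Z (lost terms).


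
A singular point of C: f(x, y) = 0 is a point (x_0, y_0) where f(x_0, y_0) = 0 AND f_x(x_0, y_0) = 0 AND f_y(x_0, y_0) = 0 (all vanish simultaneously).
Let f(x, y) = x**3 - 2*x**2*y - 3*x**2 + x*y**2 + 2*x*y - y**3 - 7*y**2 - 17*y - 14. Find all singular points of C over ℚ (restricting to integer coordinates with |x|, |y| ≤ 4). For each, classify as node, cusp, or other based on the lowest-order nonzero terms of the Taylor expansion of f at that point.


Singular points: {(-1, -3)}; classification: cusp.

Compute partial derivatives:
  f_x = 3*x**2 - 4*x*y - 6*x + y**2 + 2*y.
  f_y = -2*x**2 + 2*x*y + 2*x - 3*y**2 - 14*y - 17.
Scan x_0 ∈ {−4, ..., 4}. For each x_0, f_y(x_0, y) is a polynomial in y; find its integer roots y ∈ {−4, ..., 4}, then test f_x and f at those candidates.
  x = -4: f_y(-4, y) = -3*y**2 - 22*y - 57; no integer root y with |y| ≤ 4.
  x = -3: f_y(-3, y) = -3*y**2 - 20*y - 41; no integer root y with |y| ≤ 4.
  x = -2: f_y(-2, y) = -3*y**2 - 18*y - 29; no integer root y with |y| ≤ 4.
  x = -1: f_y(-1, y) = -3*y**2 - 16*y - 21; vanishes at y ∈ {-3}. (-1, -3): f_x = 0, f = 0 — SINGULAR.
  x = 0: f_y(0, y) = -3*y**2 - 14*y - 17; no integer root y with |y| ≤ 4.
  x = 1: f_y(1, y) = -3*y**2 - 12*y - 17; no integer root y with |y| ≤ 4.
  x = 2: f_y(2, y) = -3*y**2 - 10*y - 21; no integer root y with |y| ≤ 4.
  x = 3: f_y(3, y) = -3*y**2 - 8*y - 29; no integer root y with |y| ≤ 4.
  x = 4: f_y(4, y) = -3*y**2 - 6*y - 41; no integer root y with |y| ≤ 4.
Only singular point on the grid: (-1, -3).
Classify: substitute x = -1 + u, y = -3 + v and expand: f = u**3 - 2*u**2*v + u*v**2 - v**3 + v**2.
No constant or linear terms (consistent with a singular point). Quadratic part: v**2. Cubic part: u**3 - 2*u**2*v + u*v**2 - v**3.
The quadratic part v**2 is a perfect square, so there is a single (double) tangent line v = 0, i.e. y = -3. Restricting the cubic part to that line (v = 0) leaves u**3 ≠ 0, so f is not divisible by v and the branch is v² ≈ -u**3 to lowest order — this is a cusp.
Classification: cusp.


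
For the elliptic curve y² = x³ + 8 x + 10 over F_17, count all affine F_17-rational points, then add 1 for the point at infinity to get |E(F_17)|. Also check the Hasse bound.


Affine points = {(1, 6), (1, 11), (2, 0), (4, 2), (4, 15), (6, 6), (6, 11), (7, 1), (7, 16), (8, 5), (8, 12), (10, 6), (10, 11), (11, 1), (11, 16), (12, 7), (12, 10), (13, 4), (13, 13), (16, 1), (16, 16)}; affine count = 21; |E(F_17)| = 22.

Discriminant check: Δ ∝ 4a³ + 27b² = 4·8³ + 27·10² = 4·512 + 27·100 ≡ 5 (mod 17). Nonzero ⇒ E is nonsingular.
For each x ∈ F_17, compute rhs = x³ + 8·x + 10 mod 17, then count y ∈ F_17 with y² ≡ rhs.
  x = 0: rhs = 10, matching y values: none (0 points).
  x = 1: rhs = 2, matching y values: 6, 11 (2 points).
  x = 2: rhs = 0, matching y values: 0 (1 points).
  x = 3: rhs = 10, matching y values: none (0 points).
  x = 4: rhs = 4, matching y values: 2, 15 (2 points).
  x = 5: rhs = 5, matching y values: none (0 points).
  x = 6: rhs = 2, matching y values: 6, 11 (2 points).
  x = 7: rhs = 1, matching y values: 1, 16 (2 points).
  x = 8: rhs = 8, matching y values: 5, 12 (2 points).
  x = 9: rhs = 12, matching y values: none (0 points).
  x = 10: rhs = 2, matching y values: 6, 11 (2 points).
  x = 11: rhs = 1, matching y values: 1, 16 (2 points).
  x = 12: rhs = 15, matching y values: 7, 10 (2 points).
  x = 13: rhs = 16, matching y values: 4, 13 (2 points).
  x = 14: rhs = 10, matching y values: none (0 points).
  x = 15: rhs = 3, matching y values: none (0 points).
  x = 16: rhs = 1, matching y values: 1, 16 (2 points).
Total affine count: 21.
Full point count |E(F_17)| = 21 + 1 = 22.
Hasse bound: |22 − (17+1)| = |4| = 4 ≤ 2√17 ≈ 8.2462 ✓.


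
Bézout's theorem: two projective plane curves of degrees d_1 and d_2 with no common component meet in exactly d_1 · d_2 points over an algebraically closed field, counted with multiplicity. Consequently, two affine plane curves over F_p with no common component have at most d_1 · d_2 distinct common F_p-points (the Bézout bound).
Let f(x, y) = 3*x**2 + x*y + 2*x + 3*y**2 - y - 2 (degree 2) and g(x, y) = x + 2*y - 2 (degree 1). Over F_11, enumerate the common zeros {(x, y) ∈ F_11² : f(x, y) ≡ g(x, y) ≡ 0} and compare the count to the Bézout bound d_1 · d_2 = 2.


Common zeros: {(0, 1), (10, 7)}; count = 2; Bézout bound = 2.

deg(f) = 2, deg(g) = 1, so Bézout bound = 2.
Scan x ∈ F_11. For each x, list the y ∈ F_11 with f(x, y) ≡ 0 and those with g(x, y) ≡ 0 (mod 11); the common zeros in that column are the intersection.
  x = 0: f ≡ 0 at y ∈ {1, 3}; g ≡ 0 at y ∈ {1}; common: {1}.
  x = 1: f ≡ 0 at y ∈ ∅; g ≡ 0 at y ∈ {6}; common: ∅.
  x = 2: f ≡ 0 at y ∈ {3, 4}; g ≡ 0 at y ∈ {0}; common: ∅.
  x = 3: f ≡ 0 at y ∈ ∅; g ≡ 0 at y ∈ {5}; common: ∅.
  x = 4: f ≡ 0 at y ∈ ∅; g ≡ 0 at y ∈ {10}; common: ∅.
  x = 5: f ≡ 0 at y ∈ ∅; g ≡ 0 at y ∈ {4}; common: ∅.
  x = 6: f ≡ 0 at y ∈ ∅; g ≡ 0 at y ∈ {9}; common: ∅.
  x = 7: f ≡ 0 at y ∈ {4, 5}; g ≡ 0 at y ∈ {3}; common: ∅.
  x = 8: f ≡ 0 at y ∈ ∅; g ≡ 0 at y ∈ {8}; common: ∅.
  x = 9: f ≡ 0 at y ∈ {5, 7}; g ≡ 0 at y ∈ {2}; common: ∅.
  x = 10: f ≡ 0 at y ∈ {1, 7}; g ≡ 0 at y ∈ {7}; common: {7}.
Collecting: common zeros = {(0, 1), (10, 7)}, so the count is 2.
Comparison with the Bézout bound: 2 ≤ 2 = deg(f)·deg(g), as expected for curves with no common component (the bound is attained).


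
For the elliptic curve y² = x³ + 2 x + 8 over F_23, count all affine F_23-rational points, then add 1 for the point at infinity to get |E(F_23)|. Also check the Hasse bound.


Affine points = {(0, 10), (0, 13), (3, 8), (3, 15), (6, 11), (6, 12), (10, 4), (10, 19), (11, 2), (11, 21), (12, 9), (12, 14), (13, 0), (15, 3), (15, 20)}; affine count = 15; |E(F_23)| = 16.

Discriminant check: Δ ∝ 4a³ + 27b² = 4·2³ + 27·8² = 4·8 + 27·64 ≡ 12 (mod 23). Nonzero ⇒ E is nonsingular.
For each x ∈ F_23, compute rhs = x³ + 2·x + 8 mod 23, then count y ∈ F_23 with y² ≡ rhs.
  x = 0: rhs = 8, matching y values: 10, 13 (2 points).
  x = 1: rhs = 11, matching y values: none (0 points).
  x = 2: rhs = 20, matching y values: none (0 points).
  x = 3: rhs = 18, matching y values: 8, 15 (2 points).
  x = 4: rhs = 11, matching y values: none (0 points).
  x = 5: rhs = 5, matching y values: none (0 points).
  x = 6: rhs = 6, matching y values: 11, 12 (2 points).
  x = 7: rhs = 20, matching y values: none (0 points).
  x = 8: rhs = 7, matching y values: none (0 points).
  x = 9: rhs = 19, matching y values: none (0 points).
  x = 10: rhs = 16, matching y values: 4, 19 (2 points).
  x = 11: rhs = 4, matching y values: 2, 21 (2 points).
  x = 12: rhs = 12, matching y values: 9, 14 (2 points).
  x = 13: rhs = 0, matching y values: 0 (1 points).
  x = 14: rhs = 20, matching y values: none (0 points).
  x = 15: rhs = 9, matching y values: 3, 20 (2 points).
  x = 16: rhs = 19, matching y values: none (0 points).
  x = 17: rhs = 10, matching y values: none (0 points).
  x = 18: rhs = 11, matching y values: none (0 points).
  x = 19: rhs = 5, matching y values: none (0 points).
  x = 20: rhs = 21, matching y values: none (0 points).
  x = 21: rhs = 19, matching y values: none (0 points).
  x = 22: rhs = 5, matching y values: none (0 points).
Total affine count: 15.
Full point count |E(F_23)| = 15 + 1 = 16.
Hasse bound: |16 − (23+1)| = |-8| = 8 ≤ 2√23 ≈ 9.5917 ✓.


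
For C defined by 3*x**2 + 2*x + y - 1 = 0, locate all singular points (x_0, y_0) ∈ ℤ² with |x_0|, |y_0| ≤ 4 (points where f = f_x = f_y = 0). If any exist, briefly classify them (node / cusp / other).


No singular points in the scanned grid; C is smooth there.

Compute partial derivatives:
  f_x = 6*x + 2.
  f_y = 1.
f_y = 1 is a nonzero constant, so f_y never vanishes: no point (x, y) can satisfy f = f_x = f_y = 0. In particular no (x, y) ∈ {−4, ..., 4}² is singular; the curve is smooth.


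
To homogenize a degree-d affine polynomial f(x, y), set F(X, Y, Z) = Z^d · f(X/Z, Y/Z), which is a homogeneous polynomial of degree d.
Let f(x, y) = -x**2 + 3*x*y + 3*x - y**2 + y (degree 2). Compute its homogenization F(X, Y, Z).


F(X, Y, Z) = -X**2 + 3*X*Y + 3*X*Z - Y**2 + Y*Z

deg(f) = 2.
Substitute x = X/Z, y = Y/Z into f, then multiply by Z^2.
  monomial -1·x^2·y^0 ↦ -1·X^2·Y^0·Z^0.
  monomial 3·x^1·y^1 ↦ 3·X^1·Y^1·Z^0.
  monomial 3·x^1·y^0 ↦ 3·X^1·Y^0·Z^1.
  monomial -1·x^0·y^2 ↦ -1·X^0·Y^2·Z^0.
  monomial 1·x^0·y^1 ↦ 1·X^0·Y^1·Z^1.
Collecting: F(X, Y, Z) = -X**2 + 3*X*Y + 3*X*Z - Y**2 + Y*Z.


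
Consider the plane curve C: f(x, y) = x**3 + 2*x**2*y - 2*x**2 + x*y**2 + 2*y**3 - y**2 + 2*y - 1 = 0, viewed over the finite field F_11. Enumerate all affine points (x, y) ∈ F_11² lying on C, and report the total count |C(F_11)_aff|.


Affine F_11-points: {(0, 6), (1, 2), (2, 9), (3, 8), (5, 1), (5, 7), (6, 0), (6, 6), (6, 8), (7, 1), (7, 2), (7, 5), (10, 1), (10, 3), (10, 8)}; count = 15.

For each of the 121 pairs (x, y) ∈ F_11², evaluate f(x, y) mod 11. Record the zeros.
  x = 0: [0↦10, 1↦2, 2↦4, 3↦6, 4↦9, 5↦3, 6↦0, 7↦1, 8↦7, 9↦8, 10↦5]  zeros at y ∈ {6}
  x = 1: [0↦9, 1↦4, 2↦0, 3↦9, 4↦10, 5↦4, 6↦3, 7↦8, 8↦9, 9↦7, 10↦3]  zeros at y ∈ {2}
  x = 2: [0↦10, 1↦1, 2↦6, 3↦4, 4↦7, 5↦5, 6↦10, 7↦1, 8↦1, 9↦0, 10↦10]  zeros at y ∈ {9}
  x = 3: [0↦8, 1↦10, 2↦6, 3↦8, 4↦6, 5↦1, 6↦5, 7↦8, 8↦0, 9↦4, 10↦10]  zeros at y ∈ {8}
  x = 4: [0↦9, 1↦4, 2↦6, 3↦5, 4↦2, 5↦9, 6↦5, 7↦2, 8↦1, 9↦3, 10↦9]  zeros at y ∈ ∅
  x = 5: [0↦8, 1↦0, 2↦1, 3↦1, 4↦1, 5↦2, 6↦5, 7↦0, 8↦10, 9↦3, 10↦2]  zeros at y ∈ {1, 7}
  x = 6: [0↦0, 1↦4, 2↦8, 3↦2, 4↦9, 5↦8, 6↦0, 7↦8, 8↦0, 9↦10, 10↦6]  zeros at y ∈ {0, 6, 8}
  x = 7: [0↦2, 1↦0, 2↦0, 3↦3, 4↦10, 5↦0, 6↦7, 7↦10, 8↦10, 9↦8, 10↦5]  zeros at y ∈ {1, 2, 5}
  x = 8: [0↦9, 1↦5, 2↦5, 3↦10, 4↦10, 5↦6, 6↦10, 7↦1, 8↦2, 9↦3, 10↦5]  zeros at y ∈ ∅
  x = 9: [0↦5, 1↦3, 2↦7, 3↦7, 4↦4, 5↦10, 6↦4, 7↦9, 8↦4, 9↦1, 10↦1]  zeros at y ∈ ∅
  x = 10: [0↦7, 1↦0, 2↦1, 3↦0, 4↦9, 5↦7, 6↦6, 7↦7, 8↦0, 9↦8, 10↦10]  zeros at y ∈ {1, 3, 8}
Collecting zeros: affine points = {(0, 6), (1, 2), (2, 9), (3, 8), (5, 1), (5, 7), (6, 0), (6, 6), (6, 8), (7, 1), (7, 2), (7, 5), (10, 1), (10, 3), (10, 8)}.
Total count |C(F_11)_aff| = 15.


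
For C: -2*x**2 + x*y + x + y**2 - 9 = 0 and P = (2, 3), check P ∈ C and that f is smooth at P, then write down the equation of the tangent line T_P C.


Tangent line at P: -4*x + 8*y - 16 = 0.

Step 1: f(2, 3) = 0, so P lies on C.
Step 2: partial derivatives
  f_x(x, y) = -4*x + y + 1, f_y(x, y) = x + 2*y.
  f_x(P) = -4, f_y(P) = 8 (gradient nonzero, so P is smooth).
Step 3: tangent line at P: -4·(x − 2) + 8·(y − 3) = 0.
Expanding: -4*x + 8*y - 16 = 0.


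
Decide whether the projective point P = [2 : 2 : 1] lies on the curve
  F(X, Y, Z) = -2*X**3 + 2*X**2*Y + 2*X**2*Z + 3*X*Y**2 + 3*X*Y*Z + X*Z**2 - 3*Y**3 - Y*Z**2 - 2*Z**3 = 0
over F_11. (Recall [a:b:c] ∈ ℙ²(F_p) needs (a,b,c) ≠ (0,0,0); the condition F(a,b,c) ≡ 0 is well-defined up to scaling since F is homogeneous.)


F(2,2,1) ≡ 7 (mod 11); P is NOT on the curve.

Evaluate F(2, 2, 1) term-by-term (mod 11).
  -2*X**3 ↦ -2·8·1·1 = -16
  2*X**2*Y ↦ 2·4·2·1 = 16
  2*X**2*Z ↦ 2·4·1·1 = 8
  3*X*Y**2 ↦ 3·2·4·1 = 24
  3*X*Y*Z ↦ 3·2·2·1 = 12
  X*Z**2 ↦ 1·2·1·1 = 2
  -3*Y**3 ↦ -3·1·8·1 = -24
  -Y*Z**2 ↦ -1·1·2·1 = -2
  -2*Z**3 ↦ -2·1·1·1 = -2
Sum: F(2, 2, 1) = (-16) + (16) + (8) + (24) + (12) + (2) + (-24) + (-2) + (-2) = 18.
Reducing mod 11: 18 ≡ 7 (mod 11).
Since F(a, b, c) ≡ 7 ≠ 0 (mod 11), P does NOT lie on the curve.


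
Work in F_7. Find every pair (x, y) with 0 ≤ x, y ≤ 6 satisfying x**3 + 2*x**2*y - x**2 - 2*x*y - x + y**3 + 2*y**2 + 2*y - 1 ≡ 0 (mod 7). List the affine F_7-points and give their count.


Affine F_7-points: {(1, 3), (3, 0), (3, 5), (6, 1), (6, 5), (6, 6)}; count = 6.

For each of the 49 pairs (x, y) ∈ F_7², evaluate f(x, y) mod 7. Record the zeros.
  x = 0: [0↦6, 1↦4, 2↦5, 3↦1, 4↦5, 5↦2, 6↦5]  zeros at y ∈ ∅
  x = 1: [0↦5, 1↦3, 2↦4, 3↦0, 4↦4, 5↦1, 6↦4]  zeros at y ∈ {3}
  x = 2: [0↦1, 1↦3, 2↦1, 3↦1, 4↦2, 5↦3, 6↦3]  zeros at y ∈ ∅
  x = 3: [0↦0, 1↦3, 2↦2, 3↦3, 4↦5, 5↦0, 6↦1]  zeros at y ∈ {0, 5}
  x = 4: [0↦1, 1↦2, 2↦6, 3↦5, 4↦5, 5↦5, 6↦4]  zeros at y ∈ ∅
  x = 5: [0↦3, 1↦6, 2↦5, 3↦6, 4↦1, 5↦3, 6↦4]  zeros at y ∈ ∅
  x = 6: [0↦5, 1↦0, 2↦5, 3↦5, 4↦6, 5↦0, 6↦0]  zeros at y ∈ {1, 5, 6}
Collecting zeros: affine points = {(1, 3), (3, 0), (3, 5), (6, 1), (6, 5), (6, 6)}.
Total count |C(F_7)_aff| = 6.


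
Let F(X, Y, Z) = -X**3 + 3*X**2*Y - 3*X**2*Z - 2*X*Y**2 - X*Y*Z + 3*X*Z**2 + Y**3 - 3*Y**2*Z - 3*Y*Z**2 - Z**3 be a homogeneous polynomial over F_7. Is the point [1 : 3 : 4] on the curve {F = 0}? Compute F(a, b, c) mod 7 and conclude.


F(1,3,4) ≡ 5 (mod 7); P is NOT on the curve.

Evaluate F(1, 3, 4) term-by-term (mod 7).
  -X**3 ↦ -1·1·1·1 = -1
  3*X**2*Y ↦ 3·1·3·1 = 9
  -3*X**2*Z ↦ -3·1·1·4 = -12
  -2*X*Y**2 ↦ -2·1·9·1 = -18
  -X*Y*Z ↦ -1·1·3·4 = -12
  3*X*Z**2 ↦ 3·1·1·16 = 48
  Y**3 ↦ 1·1·27·1 = 27
  -3*Y**2*Z ↦ -3·1·9·4 = -108
  -3*Y*Z**2 ↦ -3·1·3·16 = -144
  -Z**3 ↦ -1·1·1·64 = -64
Sum: F(1, 3, 4) = (-1) + (9) + (-12) + (-18) + (-12) + (48) + (27) + (-108) + (-144) + (-64) = -275.
Reducing mod 7: -275 ≡ 5 (mod 7).
Since F(a, b, c) ≡ 5 ≠ 0 (mod 7), P does NOT lie on the curve.


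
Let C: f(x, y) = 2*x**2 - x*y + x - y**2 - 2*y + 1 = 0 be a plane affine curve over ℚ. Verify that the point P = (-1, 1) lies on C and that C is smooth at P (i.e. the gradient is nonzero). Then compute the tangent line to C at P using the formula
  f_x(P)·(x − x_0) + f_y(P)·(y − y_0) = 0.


Tangent line at P: -4*x - 3*y - 1 = 0.

Step 1: f(-1, 1) = 0, so P lies on C.
Step 2: partial derivatives
  f_x(x, y) = 4*x - y + 1, f_y(x, y) = -x - 2*y - 2.
  f_x(P) = -4, f_y(P) = -3 (gradient nonzero, so P is smooth).
Step 3: tangent line at P: -4·(x − -1) + -3·(y − 1) = 0.
Expanding: -4*x - 3*y - 1 = 0.


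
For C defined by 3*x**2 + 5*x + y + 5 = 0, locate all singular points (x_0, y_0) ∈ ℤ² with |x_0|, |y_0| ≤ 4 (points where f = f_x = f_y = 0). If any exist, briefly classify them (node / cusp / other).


No singular points in the scanned grid; C is smooth there.

Compute partial derivatives:
  f_x = 6*x + 5.
  f_y = 1.
f_y = 1 is a nonzero constant, so f_y never vanishes: no point (x, y) can satisfy f = f_x = f_y = 0. In particular no (x, y) ∈ {−4, ..., 4}² is singular; the curve is smooth.


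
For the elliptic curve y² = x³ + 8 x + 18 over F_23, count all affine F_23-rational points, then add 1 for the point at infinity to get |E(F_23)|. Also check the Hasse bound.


Affine points = {(0, 8), (0, 15), (1, 2), (1, 21), (3, 0), (6, 11), (6, 12), (7, 7), (7, 16), (12, 5), (12, 18), (20, 6), (20, 17), (22, 3), (22, 20)}; affine count = 15; |E(F_23)| = 16.

Discriminant check: Δ ∝ 4a³ + 27b² = 4·8³ + 27·18² = 4·512 + 27·324 ≡ 9 (mod 23). Nonzero ⇒ E is nonsingular.
For each x ∈ F_23, compute rhs = x³ + 8·x + 18 mod 23, then count y ∈ F_23 with y² ≡ rhs.
  x = 0: rhs = 18, matching y values: 8, 15 (2 points).
  x = 1: rhs = 4, matching y values: 2, 21 (2 points).
  x = 2: rhs = 19, matching y values: none (0 points).
  x = 3: rhs = 0, matching y values: 0 (1 points).
  x = 4: rhs = 22, matching y values: none (0 points).
  x = 5: rhs = 22, matching y values: none (0 points).
  x = 6: rhs = 6, matching y values: 11, 12 (2 points).
  x = 7: rhs = 3, matching y values: 7, 16 (2 points).
  x = 8: rhs = 19, matching y values: none (0 points).
  x = 9: rhs = 14, matching y values: none (0 points).
  x = 10: rhs = 17, matching y values: none (0 points).
  x = 11: rhs = 11, matching y values: none (0 points).
  x = 12: rhs = 2, matching y values: 5, 18 (2 points).
  x = 13: rhs = 19, matching y values: none (0 points).
  x = 14: rhs = 22, matching y values: none (0 points).
  x = 15: rhs = 17, matching y values: none (0 points).
  x = 16: rhs = 10, matching y values: none (0 points).
  x = 17: rhs = 7, matching y values: none (0 points).
  x = 18: rhs = 14, matching y values: none (0 points).
  x = 19: rhs = 14, matching y values: none (0 points).
  x = 20: rhs = 13, matching y values: 6, 17 (2 points).
  x = 21: rhs = 17, matching y values: none (0 points).
  x = 22: rhs = 9, matching y values: 3, 20 (2 points).
Total affine count: 15.
Full point count |E(F_23)| = 15 + 1 = 16.
Hasse bound: |16 − (23+1)| = |-8| = 8 ≤ 2√23 ≈ 9.5917 ✓.
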